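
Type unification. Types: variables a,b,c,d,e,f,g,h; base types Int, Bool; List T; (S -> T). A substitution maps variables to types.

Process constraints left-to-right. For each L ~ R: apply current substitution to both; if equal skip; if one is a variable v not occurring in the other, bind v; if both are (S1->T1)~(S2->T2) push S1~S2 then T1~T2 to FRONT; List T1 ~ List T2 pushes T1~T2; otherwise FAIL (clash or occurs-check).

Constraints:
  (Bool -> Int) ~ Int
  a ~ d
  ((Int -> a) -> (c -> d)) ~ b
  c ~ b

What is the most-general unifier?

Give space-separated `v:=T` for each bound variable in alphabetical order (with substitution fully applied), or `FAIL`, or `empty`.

step 1: unify (Bool -> Int) ~ Int  [subst: {-} | 3 pending]
  clash: (Bool -> Int) vs Int

Answer: FAIL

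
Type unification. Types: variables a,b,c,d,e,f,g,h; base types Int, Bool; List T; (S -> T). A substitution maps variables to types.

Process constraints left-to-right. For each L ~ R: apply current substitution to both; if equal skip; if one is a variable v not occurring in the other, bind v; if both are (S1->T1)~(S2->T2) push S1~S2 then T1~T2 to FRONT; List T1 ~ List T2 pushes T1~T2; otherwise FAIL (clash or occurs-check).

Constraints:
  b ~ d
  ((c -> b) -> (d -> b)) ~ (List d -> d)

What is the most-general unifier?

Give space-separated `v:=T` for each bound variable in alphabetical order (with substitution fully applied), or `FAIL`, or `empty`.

Answer: FAIL

Derivation:
step 1: unify b ~ d  [subst: {-} | 1 pending]
  bind b := d
step 2: unify ((c -> d) -> (d -> d)) ~ (List d -> d)  [subst: {b:=d} | 0 pending]
  -> decompose arrow: push (c -> d)~List d, (d -> d)~d
step 3: unify (c -> d) ~ List d  [subst: {b:=d} | 1 pending]
  clash: (c -> d) vs List d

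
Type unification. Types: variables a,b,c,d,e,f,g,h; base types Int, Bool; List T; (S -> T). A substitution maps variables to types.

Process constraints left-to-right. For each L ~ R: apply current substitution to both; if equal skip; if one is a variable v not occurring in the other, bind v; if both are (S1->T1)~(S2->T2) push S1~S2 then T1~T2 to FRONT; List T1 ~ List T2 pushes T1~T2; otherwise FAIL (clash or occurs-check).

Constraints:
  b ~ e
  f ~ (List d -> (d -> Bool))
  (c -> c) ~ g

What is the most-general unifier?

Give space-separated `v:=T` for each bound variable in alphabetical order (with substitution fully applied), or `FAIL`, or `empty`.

step 1: unify b ~ e  [subst: {-} | 2 pending]
  bind b := e
step 2: unify f ~ (List d -> (d -> Bool))  [subst: {b:=e} | 1 pending]
  bind f := (List d -> (d -> Bool))
step 3: unify (c -> c) ~ g  [subst: {b:=e, f:=(List d -> (d -> Bool))} | 0 pending]
  bind g := (c -> c)

Answer: b:=e f:=(List d -> (d -> Bool)) g:=(c -> c)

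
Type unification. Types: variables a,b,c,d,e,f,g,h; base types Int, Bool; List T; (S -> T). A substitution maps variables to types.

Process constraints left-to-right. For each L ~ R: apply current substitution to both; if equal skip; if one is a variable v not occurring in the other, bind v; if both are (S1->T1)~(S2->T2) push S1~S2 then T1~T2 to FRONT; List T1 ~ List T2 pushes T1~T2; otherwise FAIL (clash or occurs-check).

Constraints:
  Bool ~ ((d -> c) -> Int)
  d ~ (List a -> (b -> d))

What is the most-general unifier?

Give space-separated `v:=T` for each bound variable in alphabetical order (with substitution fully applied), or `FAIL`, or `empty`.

Answer: FAIL

Derivation:
step 1: unify Bool ~ ((d -> c) -> Int)  [subst: {-} | 1 pending]
  clash: Bool vs ((d -> c) -> Int)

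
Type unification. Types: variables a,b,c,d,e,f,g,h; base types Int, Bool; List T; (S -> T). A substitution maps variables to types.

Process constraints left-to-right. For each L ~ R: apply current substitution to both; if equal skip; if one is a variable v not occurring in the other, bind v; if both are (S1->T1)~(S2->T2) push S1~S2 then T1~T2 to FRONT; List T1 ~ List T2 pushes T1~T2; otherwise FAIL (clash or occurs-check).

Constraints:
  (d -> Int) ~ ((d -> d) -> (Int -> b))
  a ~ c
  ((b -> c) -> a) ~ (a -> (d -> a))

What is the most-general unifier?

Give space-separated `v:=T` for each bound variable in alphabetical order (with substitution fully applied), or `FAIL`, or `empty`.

Answer: FAIL

Derivation:
step 1: unify (d -> Int) ~ ((d -> d) -> (Int -> b))  [subst: {-} | 2 pending]
  -> decompose arrow: push d~(d -> d), Int~(Int -> b)
step 2: unify d ~ (d -> d)  [subst: {-} | 3 pending]
  occurs-check fail: d in (d -> d)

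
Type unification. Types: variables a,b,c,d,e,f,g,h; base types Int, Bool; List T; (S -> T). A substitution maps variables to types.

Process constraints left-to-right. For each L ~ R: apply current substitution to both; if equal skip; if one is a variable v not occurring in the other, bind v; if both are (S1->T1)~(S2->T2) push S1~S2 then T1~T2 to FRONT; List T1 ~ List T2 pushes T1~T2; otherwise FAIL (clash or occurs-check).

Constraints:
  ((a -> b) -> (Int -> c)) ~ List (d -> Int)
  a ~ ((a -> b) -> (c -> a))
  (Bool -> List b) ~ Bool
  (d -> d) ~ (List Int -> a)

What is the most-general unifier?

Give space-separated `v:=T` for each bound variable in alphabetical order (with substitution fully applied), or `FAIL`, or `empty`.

step 1: unify ((a -> b) -> (Int -> c)) ~ List (d -> Int)  [subst: {-} | 3 pending]
  clash: ((a -> b) -> (Int -> c)) vs List (d -> Int)

Answer: FAIL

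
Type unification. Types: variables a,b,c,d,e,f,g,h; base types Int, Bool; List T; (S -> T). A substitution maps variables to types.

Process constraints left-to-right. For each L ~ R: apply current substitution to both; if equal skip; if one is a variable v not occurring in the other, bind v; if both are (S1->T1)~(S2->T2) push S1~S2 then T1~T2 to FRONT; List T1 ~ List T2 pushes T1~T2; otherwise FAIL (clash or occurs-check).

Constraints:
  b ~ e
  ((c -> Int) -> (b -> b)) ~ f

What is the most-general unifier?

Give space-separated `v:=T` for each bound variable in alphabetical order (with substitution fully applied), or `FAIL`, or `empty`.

step 1: unify b ~ e  [subst: {-} | 1 pending]
  bind b := e
step 2: unify ((c -> Int) -> (e -> e)) ~ f  [subst: {b:=e} | 0 pending]
  bind f := ((c -> Int) -> (e -> e))

Answer: b:=e f:=((c -> Int) -> (e -> e))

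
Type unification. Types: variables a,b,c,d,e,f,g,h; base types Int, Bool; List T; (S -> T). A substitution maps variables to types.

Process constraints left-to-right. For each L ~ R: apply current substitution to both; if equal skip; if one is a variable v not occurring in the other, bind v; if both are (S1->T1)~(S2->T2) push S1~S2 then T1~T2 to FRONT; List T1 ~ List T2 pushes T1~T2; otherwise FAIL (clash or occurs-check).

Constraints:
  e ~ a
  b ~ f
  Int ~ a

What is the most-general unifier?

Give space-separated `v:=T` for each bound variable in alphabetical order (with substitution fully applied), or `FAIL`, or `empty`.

step 1: unify e ~ a  [subst: {-} | 2 pending]
  bind e := a
step 2: unify b ~ f  [subst: {e:=a} | 1 pending]
  bind b := f
step 3: unify Int ~ a  [subst: {e:=a, b:=f} | 0 pending]
  bind a := Int

Answer: a:=Int b:=f e:=Int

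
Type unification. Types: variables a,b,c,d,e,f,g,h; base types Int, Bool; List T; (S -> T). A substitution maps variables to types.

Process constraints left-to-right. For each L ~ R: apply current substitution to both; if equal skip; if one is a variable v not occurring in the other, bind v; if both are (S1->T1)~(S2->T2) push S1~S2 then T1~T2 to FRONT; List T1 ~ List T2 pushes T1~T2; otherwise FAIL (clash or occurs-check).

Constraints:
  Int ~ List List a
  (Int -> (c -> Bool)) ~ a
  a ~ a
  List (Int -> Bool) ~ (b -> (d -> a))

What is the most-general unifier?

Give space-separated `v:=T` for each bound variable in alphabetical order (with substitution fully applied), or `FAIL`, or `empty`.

step 1: unify Int ~ List List a  [subst: {-} | 3 pending]
  clash: Int vs List List a

Answer: FAIL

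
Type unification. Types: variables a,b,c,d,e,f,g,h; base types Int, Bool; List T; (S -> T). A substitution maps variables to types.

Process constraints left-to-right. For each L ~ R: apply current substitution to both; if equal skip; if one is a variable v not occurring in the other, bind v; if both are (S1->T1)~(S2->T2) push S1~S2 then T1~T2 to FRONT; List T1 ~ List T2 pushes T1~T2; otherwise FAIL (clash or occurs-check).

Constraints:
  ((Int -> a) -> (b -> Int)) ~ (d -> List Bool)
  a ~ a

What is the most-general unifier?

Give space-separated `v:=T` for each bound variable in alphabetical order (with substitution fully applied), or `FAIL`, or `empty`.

step 1: unify ((Int -> a) -> (b -> Int)) ~ (d -> List Bool)  [subst: {-} | 1 pending]
  -> decompose arrow: push (Int -> a)~d, (b -> Int)~List Bool
step 2: unify (Int -> a) ~ d  [subst: {-} | 2 pending]
  bind d := (Int -> a)
step 3: unify (b -> Int) ~ List Bool  [subst: {d:=(Int -> a)} | 1 pending]
  clash: (b -> Int) vs List Bool

Answer: FAIL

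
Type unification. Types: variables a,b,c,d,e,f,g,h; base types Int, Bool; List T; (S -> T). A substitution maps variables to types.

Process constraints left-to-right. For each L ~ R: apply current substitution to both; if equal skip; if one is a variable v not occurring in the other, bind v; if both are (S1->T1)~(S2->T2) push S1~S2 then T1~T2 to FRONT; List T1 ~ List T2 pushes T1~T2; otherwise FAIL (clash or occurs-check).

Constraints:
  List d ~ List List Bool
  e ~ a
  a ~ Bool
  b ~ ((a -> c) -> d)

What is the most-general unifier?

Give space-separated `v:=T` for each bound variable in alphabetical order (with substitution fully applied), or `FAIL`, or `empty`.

step 1: unify List d ~ List List Bool  [subst: {-} | 3 pending]
  -> decompose List: push d~List Bool
step 2: unify d ~ List Bool  [subst: {-} | 3 pending]
  bind d := List Bool
step 3: unify e ~ a  [subst: {d:=List Bool} | 2 pending]
  bind e := a
step 4: unify a ~ Bool  [subst: {d:=List Bool, e:=a} | 1 pending]
  bind a := Bool
step 5: unify b ~ ((Bool -> c) -> List Bool)  [subst: {d:=List Bool, e:=a, a:=Bool} | 0 pending]
  bind b := ((Bool -> c) -> List Bool)

Answer: a:=Bool b:=((Bool -> c) -> List Bool) d:=List Bool e:=Bool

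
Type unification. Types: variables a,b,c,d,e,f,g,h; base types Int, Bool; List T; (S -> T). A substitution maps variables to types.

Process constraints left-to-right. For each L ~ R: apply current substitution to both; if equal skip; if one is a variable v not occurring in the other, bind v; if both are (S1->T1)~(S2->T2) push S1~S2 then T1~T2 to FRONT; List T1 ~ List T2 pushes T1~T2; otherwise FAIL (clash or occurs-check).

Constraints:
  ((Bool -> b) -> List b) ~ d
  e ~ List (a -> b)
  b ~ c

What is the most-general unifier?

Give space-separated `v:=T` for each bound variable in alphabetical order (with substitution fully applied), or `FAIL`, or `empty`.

step 1: unify ((Bool -> b) -> List b) ~ d  [subst: {-} | 2 pending]
  bind d := ((Bool -> b) -> List b)
step 2: unify e ~ List (a -> b)  [subst: {d:=((Bool -> b) -> List b)} | 1 pending]
  bind e := List (a -> b)
step 3: unify b ~ c  [subst: {d:=((Bool -> b) -> List b), e:=List (a -> b)} | 0 pending]
  bind b := c

Answer: b:=c d:=((Bool -> c) -> List c) e:=List (a -> c)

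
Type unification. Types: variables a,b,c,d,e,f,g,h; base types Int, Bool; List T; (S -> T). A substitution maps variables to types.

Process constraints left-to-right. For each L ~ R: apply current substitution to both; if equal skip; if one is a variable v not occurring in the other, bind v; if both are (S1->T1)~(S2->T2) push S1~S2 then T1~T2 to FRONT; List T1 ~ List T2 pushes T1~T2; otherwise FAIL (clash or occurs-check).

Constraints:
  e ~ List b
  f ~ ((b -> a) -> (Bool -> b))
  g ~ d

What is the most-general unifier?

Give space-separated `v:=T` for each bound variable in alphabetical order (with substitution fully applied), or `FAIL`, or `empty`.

Answer: e:=List b f:=((b -> a) -> (Bool -> b)) g:=d

Derivation:
step 1: unify e ~ List b  [subst: {-} | 2 pending]
  bind e := List b
step 2: unify f ~ ((b -> a) -> (Bool -> b))  [subst: {e:=List b} | 1 pending]
  bind f := ((b -> a) -> (Bool -> b))
step 3: unify g ~ d  [subst: {e:=List b, f:=((b -> a) -> (Bool -> b))} | 0 pending]
  bind g := d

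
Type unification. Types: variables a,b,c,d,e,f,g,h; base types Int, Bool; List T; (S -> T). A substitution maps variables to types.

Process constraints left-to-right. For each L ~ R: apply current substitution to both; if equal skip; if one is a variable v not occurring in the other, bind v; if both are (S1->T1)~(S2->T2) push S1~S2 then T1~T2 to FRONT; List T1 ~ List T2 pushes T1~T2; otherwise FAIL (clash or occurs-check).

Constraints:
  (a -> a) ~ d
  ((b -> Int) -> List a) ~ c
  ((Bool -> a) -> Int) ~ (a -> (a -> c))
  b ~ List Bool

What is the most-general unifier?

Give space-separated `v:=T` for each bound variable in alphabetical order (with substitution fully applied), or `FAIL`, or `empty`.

Answer: FAIL

Derivation:
step 1: unify (a -> a) ~ d  [subst: {-} | 3 pending]
  bind d := (a -> a)
step 2: unify ((b -> Int) -> List a) ~ c  [subst: {d:=(a -> a)} | 2 pending]
  bind c := ((b -> Int) -> List a)
step 3: unify ((Bool -> a) -> Int) ~ (a -> (a -> ((b -> Int) -> List a)))  [subst: {d:=(a -> a), c:=((b -> Int) -> List a)} | 1 pending]
  -> decompose arrow: push (Bool -> a)~a, Int~(a -> ((b -> Int) -> List a))
step 4: unify (Bool -> a) ~ a  [subst: {d:=(a -> a), c:=((b -> Int) -> List a)} | 2 pending]
  occurs-check fail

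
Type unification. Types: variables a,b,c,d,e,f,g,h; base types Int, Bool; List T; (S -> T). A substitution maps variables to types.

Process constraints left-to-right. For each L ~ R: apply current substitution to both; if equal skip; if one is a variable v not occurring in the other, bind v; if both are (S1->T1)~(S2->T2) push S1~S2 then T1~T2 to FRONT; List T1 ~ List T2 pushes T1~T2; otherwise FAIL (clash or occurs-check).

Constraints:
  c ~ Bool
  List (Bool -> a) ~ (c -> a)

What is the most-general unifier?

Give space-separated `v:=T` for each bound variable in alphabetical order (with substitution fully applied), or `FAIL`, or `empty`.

Answer: FAIL

Derivation:
step 1: unify c ~ Bool  [subst: {-} | 1 pending]
  bind c := Bool
step 2: unify List (Bool -> a) ~ (Bool -> a)  [subst: {c:=Bool} | 0 pending]
  clash: List (Bool -> a) vs (Bool -> a)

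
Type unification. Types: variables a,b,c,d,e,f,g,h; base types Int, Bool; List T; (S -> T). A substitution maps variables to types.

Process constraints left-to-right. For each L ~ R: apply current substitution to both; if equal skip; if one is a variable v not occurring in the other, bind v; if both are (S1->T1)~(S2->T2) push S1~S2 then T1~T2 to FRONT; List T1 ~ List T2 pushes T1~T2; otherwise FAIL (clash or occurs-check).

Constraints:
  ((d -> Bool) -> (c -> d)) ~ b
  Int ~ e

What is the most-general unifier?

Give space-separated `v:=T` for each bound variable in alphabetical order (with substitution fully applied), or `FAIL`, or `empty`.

Answer: b:=((d -> Bool) -> (c -> d)) e:=Int

Derivation:
step 1: unify ((d -> Bool) -> (c -> d)) ~ b  [subst: {-} | 1 pending]
  bind b := ((d -> Bool) -> (c -> d))
step 2: unify Int ~ e  [subst: {b:=((d -> Bool) -> (c -> d))} | 0 pending]
  bind e := Int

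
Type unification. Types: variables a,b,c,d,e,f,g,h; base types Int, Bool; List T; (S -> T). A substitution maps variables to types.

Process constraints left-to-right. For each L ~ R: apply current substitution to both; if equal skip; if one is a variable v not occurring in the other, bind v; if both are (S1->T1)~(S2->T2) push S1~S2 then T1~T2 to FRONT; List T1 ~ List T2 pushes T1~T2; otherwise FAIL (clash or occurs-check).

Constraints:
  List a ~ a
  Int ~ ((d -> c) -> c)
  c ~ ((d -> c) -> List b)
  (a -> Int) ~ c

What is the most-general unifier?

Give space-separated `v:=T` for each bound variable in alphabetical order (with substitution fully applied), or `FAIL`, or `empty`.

step 1: unify List a ~ a  [subst: {-} | 3 pending]
  occurs-check fail

Answer: FAIL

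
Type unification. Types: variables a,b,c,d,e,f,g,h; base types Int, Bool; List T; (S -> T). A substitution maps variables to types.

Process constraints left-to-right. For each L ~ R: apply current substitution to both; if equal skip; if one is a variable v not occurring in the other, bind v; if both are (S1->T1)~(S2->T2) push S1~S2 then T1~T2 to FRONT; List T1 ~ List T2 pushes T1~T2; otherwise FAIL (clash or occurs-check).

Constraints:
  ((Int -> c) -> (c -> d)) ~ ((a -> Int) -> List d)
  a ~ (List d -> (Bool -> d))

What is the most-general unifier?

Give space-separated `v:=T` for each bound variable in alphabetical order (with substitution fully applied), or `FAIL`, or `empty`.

step 1: unify ((Int -> c) -> (c -> d)) ~ ((a -> Int) -> List d)  [subst: {-} | 1 pending]
  -> decompose arrow: push (Int -> c)~(a -> Int), (c -> d)~List d
step 2: unify (Int -> c) ~ (a -> Int)  [subst: {-} | 2 pending]
  -> decompose arrow: push Int~a, c~Int
step 3: unify Int ~ a  [subst: {-} | 3 pending]
  bind a := Int
step 4: unify c ~ Int  [subst: {a:=Int} | 2 pending]
  bind c := Int
step 5: unify (Int -> d) ~ List d  [subst: {a:=Int, c:=Int} | 1 pending]
  clash: (Int -> d) vs List d

Answer: FAIL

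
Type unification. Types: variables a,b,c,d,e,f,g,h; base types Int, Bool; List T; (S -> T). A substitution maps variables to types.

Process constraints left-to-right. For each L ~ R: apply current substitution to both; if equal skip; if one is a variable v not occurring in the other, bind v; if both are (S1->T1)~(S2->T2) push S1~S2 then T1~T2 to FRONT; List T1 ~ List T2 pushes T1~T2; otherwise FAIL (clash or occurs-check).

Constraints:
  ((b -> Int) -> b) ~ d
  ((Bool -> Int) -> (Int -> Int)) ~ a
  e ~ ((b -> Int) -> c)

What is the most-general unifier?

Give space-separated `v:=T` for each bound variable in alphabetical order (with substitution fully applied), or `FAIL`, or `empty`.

Answer: a:=((Bool -> Int) -> (Int -> Int)) d:=((b -> Int) -> b) e:=((b -> Int) -> c)

Derivation:
step 1: unify ((b -> Int) -> b) ~ d  [subst: {-} | 2 pending]
  bind d := ((b -> Int) -> b)
step 2: unify ((Bool -> Int) -> (Int -> Int)) ~ a  [subst: {d:=((b -> Int) -> b)} | 1 pending]
  bind a := ((Bool -> Int) -> (Int -> Int))
step 3: unify e ~ ((b -> Int) -> c)  [subst: {d:=((b -> Int) -> b), a:=((Bool -> Int) -> (Int -> Int))} | 0 pending]
  bind e := ((b -> Int) -> c)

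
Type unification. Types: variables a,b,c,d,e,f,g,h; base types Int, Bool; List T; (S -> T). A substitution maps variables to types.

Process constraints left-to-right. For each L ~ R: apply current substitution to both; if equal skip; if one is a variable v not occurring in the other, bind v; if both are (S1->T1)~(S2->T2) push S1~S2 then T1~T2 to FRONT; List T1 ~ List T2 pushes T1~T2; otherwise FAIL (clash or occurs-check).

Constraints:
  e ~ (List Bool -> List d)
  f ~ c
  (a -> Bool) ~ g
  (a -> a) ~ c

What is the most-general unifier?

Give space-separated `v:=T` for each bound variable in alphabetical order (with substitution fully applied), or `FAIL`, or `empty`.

Answer: c:=(a -> a) e:=(List Bool -> List d) f:=(a -> a) g:=(a -> Bool)

Derivation:
step 1: unify e ~ (List Bool -> List d)  [subst: {-} | 3 pending]
  bind e := (List Bool -> List d)
step 2: unify f ~ c  [subst: {e:=(List Bool -> List d)} | 2 pending]
  bind f := c
step 3: unify (a -> Bool) ~ g  [subst: {e:=(List Bool -> List d), f:=c} | 1 pending]
  bind g := (a -> Bool)
step 4: unify (a -> a) ~ c  [subst: {e:=(List Bool -> List d), f:=c, g:=(a -> Bool)} | 0 pending]
  bind c := (a -> a)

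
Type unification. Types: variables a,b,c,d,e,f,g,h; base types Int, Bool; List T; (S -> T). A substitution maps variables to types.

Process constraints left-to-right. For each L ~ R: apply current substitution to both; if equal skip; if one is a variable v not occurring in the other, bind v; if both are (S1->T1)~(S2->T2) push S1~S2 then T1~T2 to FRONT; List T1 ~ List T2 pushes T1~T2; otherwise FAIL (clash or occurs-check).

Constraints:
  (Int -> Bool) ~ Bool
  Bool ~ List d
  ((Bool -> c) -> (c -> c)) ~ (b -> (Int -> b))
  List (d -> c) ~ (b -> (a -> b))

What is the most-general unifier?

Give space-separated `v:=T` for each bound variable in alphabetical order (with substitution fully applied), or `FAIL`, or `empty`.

step 1: unify (Int -> Bool) ~ Bool  [subst: {-} | 3 pending]
  clash: (Int -> Bool) vs Bool

Answer: FAIL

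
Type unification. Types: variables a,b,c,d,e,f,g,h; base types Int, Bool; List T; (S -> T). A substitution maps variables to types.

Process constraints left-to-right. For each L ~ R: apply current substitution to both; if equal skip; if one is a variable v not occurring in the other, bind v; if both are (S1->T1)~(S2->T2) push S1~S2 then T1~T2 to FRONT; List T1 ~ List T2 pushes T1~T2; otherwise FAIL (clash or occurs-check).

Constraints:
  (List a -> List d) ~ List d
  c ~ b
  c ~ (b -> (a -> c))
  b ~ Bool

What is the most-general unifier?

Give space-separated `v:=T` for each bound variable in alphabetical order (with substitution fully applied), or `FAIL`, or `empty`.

Answer: FAIL

Derivation:
step 1: unify (List a -> List d) ~ List d  [subst: {-} | 3 pending]
  clash: (List a -> List d) vs List d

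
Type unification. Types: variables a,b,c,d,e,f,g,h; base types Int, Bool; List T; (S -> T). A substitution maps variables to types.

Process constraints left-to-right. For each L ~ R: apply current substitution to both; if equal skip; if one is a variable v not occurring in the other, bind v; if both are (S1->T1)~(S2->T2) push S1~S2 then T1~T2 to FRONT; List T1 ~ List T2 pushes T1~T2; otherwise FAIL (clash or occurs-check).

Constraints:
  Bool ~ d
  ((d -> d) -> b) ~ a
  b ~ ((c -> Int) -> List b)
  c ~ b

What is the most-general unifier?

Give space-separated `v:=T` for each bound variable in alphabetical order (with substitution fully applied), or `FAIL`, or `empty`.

Answer: FAIL

Derivation:
step 1: unify Bool ~ d  [subst: {-} | 3 pending]
  bind d := Bool
step 2: unify ((Bool -> Bool) -> b) ~ a  [subst: {d:=Bool} | 2 pending]
  bind a := ((Bool -> Bool) -> b)
step 3: unify b ~ ((c -> Int) -> List b)  [subst: {d:=Bool, a:=((Bool -> Bool) -> b)} | 1 pending]
  occurs-check fail: b in ((c -> Int) -> List b)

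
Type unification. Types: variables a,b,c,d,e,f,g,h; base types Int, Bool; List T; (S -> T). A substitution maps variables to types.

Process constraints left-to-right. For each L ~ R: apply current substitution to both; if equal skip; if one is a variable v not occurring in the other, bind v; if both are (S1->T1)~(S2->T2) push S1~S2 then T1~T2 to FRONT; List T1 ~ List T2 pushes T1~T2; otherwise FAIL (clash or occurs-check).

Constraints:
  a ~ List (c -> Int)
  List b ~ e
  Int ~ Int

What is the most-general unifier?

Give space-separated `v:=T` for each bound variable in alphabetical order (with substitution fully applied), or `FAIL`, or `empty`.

step 1: unify a ~ List (c -> Int)  [subst: {-} | 2 pending]
  bind a := List (c -> Int)
step 2: unify List b ~ e  [subst: {a:=List (c -> Int)} | 1 pending]
  bind e := List b
step 3: unify Int ~ Int  [subst: {a:=List (c -> Int), e:=List b} | 0 pending]
  -> identical, skip

Answer: a:=List (c -> Int) e:=List b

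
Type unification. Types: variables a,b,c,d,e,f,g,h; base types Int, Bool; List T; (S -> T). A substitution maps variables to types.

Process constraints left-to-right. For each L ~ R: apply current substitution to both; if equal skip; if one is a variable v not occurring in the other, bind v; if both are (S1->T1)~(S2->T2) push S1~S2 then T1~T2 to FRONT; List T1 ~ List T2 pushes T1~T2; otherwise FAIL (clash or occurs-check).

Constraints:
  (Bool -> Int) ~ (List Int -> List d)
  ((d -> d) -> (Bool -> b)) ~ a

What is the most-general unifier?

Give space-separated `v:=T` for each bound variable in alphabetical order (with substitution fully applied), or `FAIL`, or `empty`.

Answer: FAIL

Derivation:
step 1: unify (Bool -> Int) ~ (List Int -> List d)  [subst: {-} | 1 pending]
  -> decompose arrow: push Bool~List Int, Int~List d
step 2: unify Bool ~ List Int  [subst: {-} | 2 pending]
  clash: Bool vs List Int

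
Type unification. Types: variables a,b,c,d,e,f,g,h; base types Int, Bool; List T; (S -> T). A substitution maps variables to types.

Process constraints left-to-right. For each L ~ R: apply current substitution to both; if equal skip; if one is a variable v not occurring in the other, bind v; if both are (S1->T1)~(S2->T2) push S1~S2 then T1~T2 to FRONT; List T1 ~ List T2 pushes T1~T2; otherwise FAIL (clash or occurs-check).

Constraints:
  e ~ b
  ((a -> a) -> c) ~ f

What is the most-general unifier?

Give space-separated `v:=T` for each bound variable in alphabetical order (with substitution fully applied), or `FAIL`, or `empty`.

step 1: unify e ~ b  [subst: {-} | 1 pending]
  bind e := b
step 2: unify ((a -> a) -> c) ~ f  [subst: {e:=b} | 0 pending]
  bind f := ((a -> a) -> c)

Answer: e:=b f:=((a -> a) -> c)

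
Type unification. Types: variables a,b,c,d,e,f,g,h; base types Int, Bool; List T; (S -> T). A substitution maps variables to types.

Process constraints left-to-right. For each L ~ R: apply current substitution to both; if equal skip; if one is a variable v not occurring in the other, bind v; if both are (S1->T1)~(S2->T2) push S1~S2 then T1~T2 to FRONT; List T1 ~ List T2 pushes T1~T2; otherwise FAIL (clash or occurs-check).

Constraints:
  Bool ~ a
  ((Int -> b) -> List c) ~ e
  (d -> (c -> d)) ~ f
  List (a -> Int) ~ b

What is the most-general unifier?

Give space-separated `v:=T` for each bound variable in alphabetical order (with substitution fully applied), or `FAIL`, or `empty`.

step 1: unify Bool ~ a  [subst: {-} | 3 pending]
  bind a := Bool
step 2: unify ((Int -> b) -> List c) ~ e  [subst: {a:=Bool} | 2 pending]
  bind e := ((Int -> b) -> List c)
step 3: unify (d -> (c -> d)) ~ f  [subst: {a:=Bool, e:=((Int -> b) -> List c)} | 1 pending]
  bind f := (d -> (c -> d))
step 4: unify List (Bool -> Int) ~ b  [subst: {a:=Bool, e:=((Int -> b) -> List c), f:=(d -> (c -> d))} | 0 pending]
  bind b := List (Bool -> Int)

Answer: a:=Bool b:=List (Bool -> Int) e:=((Int -> List (Bool -> Int)) -> List c) f:=(d -> (c -> d))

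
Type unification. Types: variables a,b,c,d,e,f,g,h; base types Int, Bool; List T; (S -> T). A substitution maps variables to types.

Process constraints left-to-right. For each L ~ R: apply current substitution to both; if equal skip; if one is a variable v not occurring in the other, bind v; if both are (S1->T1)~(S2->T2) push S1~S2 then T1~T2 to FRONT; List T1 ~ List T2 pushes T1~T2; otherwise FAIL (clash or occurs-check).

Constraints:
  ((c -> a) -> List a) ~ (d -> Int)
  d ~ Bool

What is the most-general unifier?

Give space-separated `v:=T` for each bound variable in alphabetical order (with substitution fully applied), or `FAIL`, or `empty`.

Answer: FAIL

Derivation:
step 1: unify ((c -> a) -> List a) ~ (d -> Int)  [subst: {-} | 1 pending]
  -> decompose arrow: push (c -> a)~d, List a~Int
step 2: unify (c -> a) ~ d  [subst: {-} | 2 pending]
  bind d := (c -> a)
step 3: unify List a ~ Int  [subst: {d:=(c -> a)} | 1 pending]
  clash: List a vs Int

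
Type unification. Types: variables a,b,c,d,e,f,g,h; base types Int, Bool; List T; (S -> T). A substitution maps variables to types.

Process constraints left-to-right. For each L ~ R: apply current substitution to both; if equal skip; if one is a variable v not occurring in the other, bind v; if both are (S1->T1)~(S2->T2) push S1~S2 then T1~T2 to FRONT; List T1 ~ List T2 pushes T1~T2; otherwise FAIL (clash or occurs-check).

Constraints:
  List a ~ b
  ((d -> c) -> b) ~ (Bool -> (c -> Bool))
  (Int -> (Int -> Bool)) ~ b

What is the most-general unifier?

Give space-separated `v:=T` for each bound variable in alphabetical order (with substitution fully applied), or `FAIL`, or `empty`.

step 1: unify List a ~ b  [subst: {-} | 2 pending]
  bind b := List a
step 2: unify ((d -> c) -> List a) ~ (Bool -> (c -> Bool))  [subst: {b:=List a} | 1 pending]
  -> decompose arrow: push (d -> c)~Bool, List a~(c -> Bool)
step 3: unify (d -> c) ~ Bool  [subst: {b:=List a} | 2 pending]
  clash: (d -> c) vs Bool

Answer: FAIL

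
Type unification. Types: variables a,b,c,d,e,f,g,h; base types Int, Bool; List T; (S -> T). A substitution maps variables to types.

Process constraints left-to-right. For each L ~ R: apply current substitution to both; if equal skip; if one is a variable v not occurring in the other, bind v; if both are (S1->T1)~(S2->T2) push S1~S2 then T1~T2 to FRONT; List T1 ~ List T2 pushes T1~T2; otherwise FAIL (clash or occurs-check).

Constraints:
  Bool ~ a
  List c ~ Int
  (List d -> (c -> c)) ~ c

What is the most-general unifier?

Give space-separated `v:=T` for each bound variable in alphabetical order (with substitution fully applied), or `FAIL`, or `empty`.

Answer: FAIL

Derivation:
step 1: unify Bool ~ a  [subst: {-} | 2 pending]
  bind a := Bool
step 2: unify List c ~ Int  [subst: {a:=Bool} | 1 pending]
  clash: List c vs Int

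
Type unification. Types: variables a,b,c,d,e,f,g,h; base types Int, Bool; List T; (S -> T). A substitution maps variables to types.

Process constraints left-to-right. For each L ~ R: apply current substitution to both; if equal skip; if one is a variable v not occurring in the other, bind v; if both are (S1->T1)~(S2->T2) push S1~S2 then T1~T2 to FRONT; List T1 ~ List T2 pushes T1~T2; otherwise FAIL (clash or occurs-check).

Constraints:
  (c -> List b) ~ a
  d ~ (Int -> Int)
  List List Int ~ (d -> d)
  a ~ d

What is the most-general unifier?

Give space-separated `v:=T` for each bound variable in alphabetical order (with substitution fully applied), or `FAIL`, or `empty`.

Answer: FAIL

Derivation:
step 1: unify (c -> List b) ~ a  [subst: {-} | 3 pending]
  bind a := (c -> List b)
step 2: unify d ~ (Int -> Int)  [subst: {a:=(c -> List b)} | 2 pending]
  bind d := (Int -> Int)
step 3: unify List List Int ~ ((Int -> Int) -> (Int -> Int))  [subst: {a:=(c -> List b), d:=(Int -> Int)} | 1 pending]
  clash: List List Int vs ((Int -> Int) -> (Int -> Int))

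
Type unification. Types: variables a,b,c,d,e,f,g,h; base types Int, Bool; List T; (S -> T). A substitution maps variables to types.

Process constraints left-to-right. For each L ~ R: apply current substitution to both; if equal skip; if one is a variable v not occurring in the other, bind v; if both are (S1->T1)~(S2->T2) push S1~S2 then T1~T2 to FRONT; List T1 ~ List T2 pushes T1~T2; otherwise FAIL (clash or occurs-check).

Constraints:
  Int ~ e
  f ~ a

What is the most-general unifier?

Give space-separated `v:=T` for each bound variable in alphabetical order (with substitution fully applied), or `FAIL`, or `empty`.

step 1: unify Int ~ e  [subst: {-} | 1 pending]
  bind e := Int
step 2: unify f ~ a  [subst: {e:=Int} | 0 pending]
  bind f := a

Answer: e:=Int f:=a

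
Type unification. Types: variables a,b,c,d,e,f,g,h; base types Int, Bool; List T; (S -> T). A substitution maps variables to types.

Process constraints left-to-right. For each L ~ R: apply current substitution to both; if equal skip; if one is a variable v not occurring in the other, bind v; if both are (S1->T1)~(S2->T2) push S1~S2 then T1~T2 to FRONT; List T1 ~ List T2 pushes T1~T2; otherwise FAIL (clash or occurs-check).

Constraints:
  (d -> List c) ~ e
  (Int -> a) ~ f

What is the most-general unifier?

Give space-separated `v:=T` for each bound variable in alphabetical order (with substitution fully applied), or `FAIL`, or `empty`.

Answer: e:=(d -> List c) f:=(Int -> a)

Derivation:
step 1: unify (d -> List c) ~ e  [subst: {-} | 1 pending]
  bind e := (d -> List c)
step 2: unify (Int -> a) ~ f  [subst: {e:=(d -> List c)} | 0 pending]
  bind f := (Int -> a)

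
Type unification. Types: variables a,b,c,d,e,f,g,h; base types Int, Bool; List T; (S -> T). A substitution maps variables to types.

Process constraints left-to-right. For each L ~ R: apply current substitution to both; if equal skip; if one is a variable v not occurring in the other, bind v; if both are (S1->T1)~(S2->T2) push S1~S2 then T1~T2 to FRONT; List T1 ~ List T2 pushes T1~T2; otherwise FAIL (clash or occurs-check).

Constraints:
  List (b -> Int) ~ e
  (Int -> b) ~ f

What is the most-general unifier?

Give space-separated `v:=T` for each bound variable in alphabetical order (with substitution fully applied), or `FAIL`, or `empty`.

step 1: unify List (b -> Int) ~ e  [subst: {-} | 1 pending]
  bind e := List (b -> Int)
step 2: unify (Int -> b) ~ f  [subst: {e:=List (b -> Int)} | 0 pending]
  bind f := (Int -> b)

Answer: e:=List (b -> Int) f:=(Int -> b)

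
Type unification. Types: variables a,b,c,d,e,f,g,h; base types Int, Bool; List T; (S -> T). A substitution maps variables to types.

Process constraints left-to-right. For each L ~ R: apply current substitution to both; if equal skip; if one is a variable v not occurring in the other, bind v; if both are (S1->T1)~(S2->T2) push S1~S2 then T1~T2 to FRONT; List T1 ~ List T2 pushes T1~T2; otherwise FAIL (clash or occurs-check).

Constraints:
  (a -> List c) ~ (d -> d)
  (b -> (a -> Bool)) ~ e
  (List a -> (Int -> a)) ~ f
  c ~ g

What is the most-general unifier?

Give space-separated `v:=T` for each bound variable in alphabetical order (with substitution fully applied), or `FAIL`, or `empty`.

Answer: a:=List g c:=g d:=List g e:=(b -> (List g -> Bool)) f:=(List List g -> (Int -> List g))

Derivation:
step 1: unify (a -> List c) ~ (d -> d)  [subst: {-} | 3 pending]
  -> decompose arrow: push a~d, List c~d
step 2: unify a ~ d  [subst: {-} | 4 pending]
  bind a := d
step 3: unify List c ~ d  [subst: {a:=d} | 3 pending]
  bind d := List c
step 4: unify (b -> (List c -> Bool)) ~ e  [subst: {a:=d, d:=List c} | 2 pending]
  bind e := (b -> (List c -> Bool))
step 5: unify (List List c -> (Int -> List c)) ~ f  [subst: {a:=d, d:=List c, e:=(b -> (List c -> Bool))} | 1 pending]
  bind f := (List List c -> (Int -> List c))
step 6: unify c ~ g  [subst: {a:=d, d:=List c, e:=(b -> (List c -> Bool)), f:=(List List c -> (Int -> List c))} | 0 pending]
  bind c := g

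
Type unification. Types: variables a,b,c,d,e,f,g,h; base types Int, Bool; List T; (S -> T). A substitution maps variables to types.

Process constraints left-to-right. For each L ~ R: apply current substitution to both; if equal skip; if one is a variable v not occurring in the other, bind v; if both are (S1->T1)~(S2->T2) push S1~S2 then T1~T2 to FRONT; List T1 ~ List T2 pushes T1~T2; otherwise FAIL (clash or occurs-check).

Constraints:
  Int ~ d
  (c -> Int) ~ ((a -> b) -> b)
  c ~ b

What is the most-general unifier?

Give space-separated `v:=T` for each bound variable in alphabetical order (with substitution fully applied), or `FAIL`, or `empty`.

step 1: unify Int ~ d  [subst: {-} | 2 pending]
  bind d := Int
step 2: unify (c -> Int) ~ ((a -> b) -> b)  [subst: {d:=Int} | 1 pending]
  -> decompose arrow: push c~(a -> b), Int~b
step 3: unify c ~ (a -> b)  [subst: {d:=Int} | 2 pending]
  bind c := (a -> b)
step 4: unify Int ~ b  [subst: {d:=Int, c:=(a -> b)} | 1 pending]
  bind b := Int
step 5: unify (a -> Int) ~ Int  [subst: {d:=Int, c:=(a -> b), b:=Int} | 0 pending]
  clash: (a -> Int) vs Int

Answer: FAIL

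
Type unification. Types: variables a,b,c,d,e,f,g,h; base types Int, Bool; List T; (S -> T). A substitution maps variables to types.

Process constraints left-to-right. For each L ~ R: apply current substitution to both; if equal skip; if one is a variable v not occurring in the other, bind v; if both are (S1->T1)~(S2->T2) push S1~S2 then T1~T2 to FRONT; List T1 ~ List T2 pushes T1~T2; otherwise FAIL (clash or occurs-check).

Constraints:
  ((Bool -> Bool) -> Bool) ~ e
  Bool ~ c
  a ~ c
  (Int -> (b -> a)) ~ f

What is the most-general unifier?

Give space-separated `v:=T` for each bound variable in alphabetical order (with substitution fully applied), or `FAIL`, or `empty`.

step 1: unify ((Bool -> Bool) -> Bool) ~ e  [subst: {-} | 3 pending]
  bind e := ((Bool -> Bool) -> Bool)
step 2: unify Bool ~ c  [subst: {e:=((Bool -> Bool) -> Bool)} | 2 pending]
  bind c := Bool
step 3: unify a ~ Bool  [subst: {e:=((Bool -> Bool) -> Bool), c:=Bool} | 1 pending]
  bind a := Bool
step 4: unify (Int -> (b -> Bool)) ~ f  [subst: {e:=((Bool -> Bool) -> Bool), c:=Bool, a:=Bool} | 0 pending]
  bind f := (Int -> (b -> Bool))

Answer: a:=Bool c:=Bool e:=((Bool -> Bool) -> Bool) f:=(Int -> (b -> Bool))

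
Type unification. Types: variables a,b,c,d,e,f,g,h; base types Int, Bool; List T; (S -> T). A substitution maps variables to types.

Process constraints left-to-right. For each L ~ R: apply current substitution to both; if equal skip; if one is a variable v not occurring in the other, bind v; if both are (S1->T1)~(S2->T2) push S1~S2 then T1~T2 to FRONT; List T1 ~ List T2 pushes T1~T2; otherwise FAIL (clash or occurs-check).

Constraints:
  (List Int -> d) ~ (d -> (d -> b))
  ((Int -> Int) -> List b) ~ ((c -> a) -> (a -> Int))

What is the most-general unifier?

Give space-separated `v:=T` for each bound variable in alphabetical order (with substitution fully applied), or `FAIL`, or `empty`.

step 1: unify (List Int -> d) ~ (d -> (d -> b))  [subst: {-} | 1 pending]
  -> decompose arrow: push List Int~d, d~(d -> b)
step 2: unify List Int ~ d  [subst: {-} | 2 pending]
  bind d := List Int
step 3: unify List Int ~ (List Int -> b)  [subst: {d:=List Int} | 1 pending]
  clash: List Int vs (List Int -> b)

Answer: FAIL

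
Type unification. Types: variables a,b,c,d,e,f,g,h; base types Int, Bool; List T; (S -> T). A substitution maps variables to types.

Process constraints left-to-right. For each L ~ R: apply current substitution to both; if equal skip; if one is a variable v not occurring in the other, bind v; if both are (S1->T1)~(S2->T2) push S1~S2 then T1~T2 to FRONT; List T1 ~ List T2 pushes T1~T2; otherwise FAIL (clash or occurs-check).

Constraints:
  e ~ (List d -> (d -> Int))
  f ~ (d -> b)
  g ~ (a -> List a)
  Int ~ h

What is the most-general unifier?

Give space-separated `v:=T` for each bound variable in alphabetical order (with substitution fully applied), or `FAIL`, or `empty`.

step 1: unify e ~ (List d -> (d -> Int))  [subst: {-} | 3 pending]
  bind e := (List d -> (d -> Int))
step 2: unify f ~ (d -> b)  [subst: {e:=(List d -> (d -> Int))} | 2 pending]
  bind f := (d -> b)
step 3: unify g ~ (a -> List a)  [subst: {e:=(List d -> (d -> Int)), f:=(d -> b)} | 1 pending]
  bind g := (a -> List a)
step 4: unify Int ~ h  [subst: {e:=(List d -> (d -> Int)), f:=(d -> b), g:=(a -> List a)} | 0 pending]
  bind h := Int

Answer: e:=(List d -> (d -> Int)) f:=(d -> b) g:=(a -> List a) h:=Int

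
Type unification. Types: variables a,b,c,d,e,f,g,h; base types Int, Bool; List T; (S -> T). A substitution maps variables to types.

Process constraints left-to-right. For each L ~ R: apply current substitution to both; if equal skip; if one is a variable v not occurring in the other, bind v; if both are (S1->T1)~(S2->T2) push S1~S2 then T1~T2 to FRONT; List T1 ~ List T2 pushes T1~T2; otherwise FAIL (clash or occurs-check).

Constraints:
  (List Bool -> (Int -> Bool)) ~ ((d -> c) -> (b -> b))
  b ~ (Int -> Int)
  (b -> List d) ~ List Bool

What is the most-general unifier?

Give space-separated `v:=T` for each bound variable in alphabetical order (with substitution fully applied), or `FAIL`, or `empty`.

step 1: unify (List Bool -> (Int -> Bool)) ~ ((d -> c) -> (b -> b))  [subst: {-} | 2 pending]
  -> decompose arrow: push List Bool~(d -> c), (Int -> Bool)~(b -> b)
step 2: unify List Bool ~ (d -> c)  [subst: {-} | 3 pending]
  clash: List Bool vs (d -> c)

Answer: FAIL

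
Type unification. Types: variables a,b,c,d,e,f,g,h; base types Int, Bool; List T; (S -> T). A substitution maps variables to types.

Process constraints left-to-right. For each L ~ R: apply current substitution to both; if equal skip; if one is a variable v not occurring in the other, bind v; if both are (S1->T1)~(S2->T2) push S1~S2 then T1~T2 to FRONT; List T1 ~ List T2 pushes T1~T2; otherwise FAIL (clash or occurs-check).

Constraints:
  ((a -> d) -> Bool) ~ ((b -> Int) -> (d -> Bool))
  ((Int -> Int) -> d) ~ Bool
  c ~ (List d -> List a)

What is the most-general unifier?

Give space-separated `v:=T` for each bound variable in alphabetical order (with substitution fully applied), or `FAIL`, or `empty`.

step 1: unify ((a -> d) -> Bool) ~ ((b -> Int) -> (d -> Bool))  [subst: {-} | 2 pending]
  -> decompose arrow: push (a -> d)~(b -> Int), Bool~(d -> Bool)
step 2: unify (a -> d) ~ (b -> Int)  [subst: {-} | 3 pending]
  -> decompose arrow: push a~b, d~Int
step 3: unify a ~ b  [subst: {-} | 4 pending]
  bind a := b
step 4: unify d ~ Int  [subst: {a:=b} | 3 pending]
  bind d := Int
step 5: unify Bool ~ (Int -> Bool)  [subst: {a:=b, d:=Int} | 2 pending]
  clash: Bool vs (Int -> Bool)

Answer: FAIL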